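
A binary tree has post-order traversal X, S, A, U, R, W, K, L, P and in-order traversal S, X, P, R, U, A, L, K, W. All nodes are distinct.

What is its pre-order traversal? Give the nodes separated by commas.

P, S, X, L, R, U, A, K, W

The last element of post-order is the root; it splits in-order into left and right subtrees.
Root P: left subtree has 2 nodes {S, X}, right has 6 {R, U, A, L, K, W}.
  Root S: left subtree has 0 nodes { }, right has 1 {X}.
  Root L: left subtree has 3 nodes {R, U, A}, right has 2 {K, W}.
    Root R: left subtree has 0 nodes { }, right has 2 {U, A}.
      Root U: left subtree has 0 nodes { }, right has 1 {A}.
    Root K: left subtree has 0 nodes { }, right has 1 {W}.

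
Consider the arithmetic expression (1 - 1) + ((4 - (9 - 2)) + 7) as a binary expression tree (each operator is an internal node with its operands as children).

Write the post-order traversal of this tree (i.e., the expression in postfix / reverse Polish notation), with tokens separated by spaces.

Post-order on an expression tree gives postfix notation: for each operator, emit left operand, right operand, then the operator.

1 1 - 4 9 2 - - 7 + +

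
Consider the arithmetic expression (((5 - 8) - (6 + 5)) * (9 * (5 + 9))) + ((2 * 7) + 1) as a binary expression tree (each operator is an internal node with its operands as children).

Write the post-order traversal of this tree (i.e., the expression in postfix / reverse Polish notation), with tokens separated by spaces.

Post-order on an expression tree gives postfix notation: for each operator, emit left operand, right operand, then the operator.

5 8 - 6 5 + - 9 5 9 + * * 2 7 * 1 + +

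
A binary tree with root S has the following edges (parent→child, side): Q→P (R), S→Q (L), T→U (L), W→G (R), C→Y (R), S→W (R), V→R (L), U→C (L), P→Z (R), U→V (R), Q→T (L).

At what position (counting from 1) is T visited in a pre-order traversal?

3

Pre-order visits the node, then its left subtree, then its right subtree.
Visit S.
At S: go left to Q.
  Visit Q.
  At Q: go left to T.
    Visit T.
    At T: go left to U.
      Visit U.
      At U: go left to C.
        Visit C.
        At C: no left child.
        At C: go right to Y.
          Y is a leaf — visit Y.
      At U: go right to V.
        Visit V.
        At V: go left to R.
          R is a leaf — visit R.
        At V: no right child.
    At T: no right child.
  At Q: go right to P.
    Visit P.
    At P: no left child.
    At P: go right to Z.
      Z is a leaf — visit Z.
At S: go right to W.
  Visit W.
  At W: no left child.
  At W: go right to G.
    G is a leaf — visit G.
Full pre-order sequence: S, Q, T, U, C, Y, V, R, P, Z, W, G.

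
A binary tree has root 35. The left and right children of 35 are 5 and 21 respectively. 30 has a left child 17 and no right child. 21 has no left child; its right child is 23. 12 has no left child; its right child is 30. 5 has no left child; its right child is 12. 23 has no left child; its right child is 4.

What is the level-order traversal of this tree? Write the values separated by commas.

Level-order visits nodes level by level from the root, left to right within each level.
Level 0: 35
Level 1: 5, 21
Level 2: 12, 23
Level 3: 30, 4
Level 4: 17

35, 5, 21, 12, 23, 30, 4, 17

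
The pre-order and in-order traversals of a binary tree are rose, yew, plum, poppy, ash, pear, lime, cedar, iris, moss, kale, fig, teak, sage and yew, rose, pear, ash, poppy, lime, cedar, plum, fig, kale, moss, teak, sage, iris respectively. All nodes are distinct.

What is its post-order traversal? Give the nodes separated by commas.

yew, pear, ash, cedar, lime, poppy, fig, kale, sage, teak, moss, iris, plum, rose

The first element of pre-order is the root; it splits in-order into left and right subtrees.
Root rose: left subtree has 1 node {yew}, right has 12 {pear, ash, poppy, lime, cedar, plum, fig, kale, moss, teak, sage, iris}.
  Root plum: left subtree has 5 nodes {pear, ash, poppy, lime, cedar}, right has 6 {fig, kale, moss, teak, sage, iris}.
    Root poppy: left subtree has 2 nodes {pear, ash}, right has 2 {lime, cedar}.
      Root ash: left subtree has 1 node {pear}, right has 0 { }.
      Root lime: left subtree has 0 nodes { }, right has 1 {cedar}.
    Root iris: left subtree has 5 nodes {fig, kale, moss, teak, sage}, right has 0 { }.
      Root moss: left subtree has 2 nodes {fig, kale}, right has 2 {teak, sage}.
        Root kale: left subtree has 1 node {fig}, right has 0 { }.
        Root teak: left subtree has 0 nodes { }, right has 1 {sage}.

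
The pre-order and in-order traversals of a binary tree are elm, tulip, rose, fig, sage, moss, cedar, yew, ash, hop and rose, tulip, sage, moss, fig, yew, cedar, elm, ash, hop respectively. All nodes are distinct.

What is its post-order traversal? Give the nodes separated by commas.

The first element of pre-order is the root; it splits in-order into left and right subtrees.
Root elm: left subtree has 7 nodes {rose, tulip, sage, moss, fig, yew, cedar}, right has 2 {ash, hop}.
  Root tulip: left subtree has 1 node {rose}, right has 5 {sage, moss, fig, yew, cedar}.
    Root fig: left subtree has 2 nodes {sage, moss}, right has 2 {yew, cedar}.
      Root sage: left subtree has 0 nodes { }, right has 1 {moss}.
      Root cedar: left subtree has 1 node {yew}, right has 0 { }.
  Root ash: left subtree has 0 nodes { }, right has 1 {hop}.

rose, moss, sage, yew, cedar, fig, tulip, hop, ash, elm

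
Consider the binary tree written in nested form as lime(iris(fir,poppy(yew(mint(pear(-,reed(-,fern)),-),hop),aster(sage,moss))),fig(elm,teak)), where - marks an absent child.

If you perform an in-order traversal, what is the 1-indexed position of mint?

In-order visits the left subtree, then the node, then the right subtree.
At lime: go left to iris.
  At iris: go left to fir.
    fir is a leaf — visit fir.
  Visit iris.
  At iris: go right to poppy.
    At poppy: go left to yew.
      At yew: go left to mint.
        At mint: go left to pear.
          At pear: no left child.
          Visit pear.
          At pear: go right to reed.
            At reed: no left child.
            Visit reed.
            At reed: go right to fern.
              fern is a leaf — visit fern.
        Visit mint.
        At mint: no right child.
      Visit yew.
      At yew: go right to hop.
        hop is a leaf — visit hop.
    Visit poppy.
    At poppy: go right to aster.
      At aster: go left to sage.
        sage is a leaf — visit sage.
      Visit aster.
      At aster: go right to moss.
        moss is a leaf — visit moss.
Visit lime.
At lime: go right to fig.
  At fig: go left to elm.
    elm is a leaf — visit elm.
  Visit fig.
  At fig: go right to teak.
    teak is a leaf — visit teak.
Full in-order sequence: fir, iris, pear, reed, fern, mint, yew, hop, poppy, sage, aster, moss, lime, elm, fig, teak.

6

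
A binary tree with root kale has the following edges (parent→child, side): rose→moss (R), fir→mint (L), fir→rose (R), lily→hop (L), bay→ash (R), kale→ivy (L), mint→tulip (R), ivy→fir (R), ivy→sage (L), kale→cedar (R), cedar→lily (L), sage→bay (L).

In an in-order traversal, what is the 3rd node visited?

sage

In-order visits the left subtree, then the node, then the right subtree.
At kale: go left to ivy.
  At ivy: go left to sage.
    At sage: go left to bay.
      At bay: no left child.
      Visit bay.
      At bay: go right to ash.
        ash is a leaf — visit ash.
    Visit sage.
    At sage: no right child.
  Visit ivy.
  At ivy: go right to fir.
    At fir: go left to mint.
      At mint: no left child.
      Visit mint.
      At mint: go right to tulip.
        tulip is a leaf — visit tulip.
    Visit fir.
    At fir: go right to rose.
      At rose: no left child.
      Visit rose.
      At rose: go right to moss.
        moss is a leaf — visit moss.
Visit kale.
At kale: go right to cedar.
  At cedar: go left to lily.
    At lily: go left to hop.
      hop is a leaf — visit hop.
    Visit lily.
    At lily: no right child.
  Visit cedar.
  At cedar: no right child.
Full in-order sequence: bay, ash, sage, ivy, mint, tulip, fir, rose, moss, kale, hop, lily, cedar.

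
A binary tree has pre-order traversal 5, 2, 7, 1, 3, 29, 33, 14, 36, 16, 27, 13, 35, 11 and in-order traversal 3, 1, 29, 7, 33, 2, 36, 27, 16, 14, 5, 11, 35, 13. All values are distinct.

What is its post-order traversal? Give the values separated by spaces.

The first element of pre-order is the root; it splits in-order into left and right subtrees.
Root 5: left subtree has 10 nodes {3, 1, 29, 7, 33, 2, 36, 27, 16, 14}, right has 3 {11, 35, 13}.
  Root 2: left subtree has 5 nodes {3, 1, 29, 7, 33}, right has 4 {36, 27, 16, 14}.
    Root 7: left subtree has 3 nodes {3, 1, 29}, right has 1 {33}.
      Root 1: left subtree has 1 node {3}, right has 1 {29}.
    Root 14: left subtree has 3 nodes {36, 27, 16}, right has 0 { }.
      Root 36: left subtree has 0 nodes { }, right has 2 {27, 16}.
        Root 16: left subtree has 1 node {27}, right has 0 { }.
  Root 13: left subtree has 2 nodes {11, 35}, right has 0 { }.
    Root 35: left subtree has 1 node {11}, right has 0 { }.

3 29 1 33 7 27 16 36 14 2 11 35 13 5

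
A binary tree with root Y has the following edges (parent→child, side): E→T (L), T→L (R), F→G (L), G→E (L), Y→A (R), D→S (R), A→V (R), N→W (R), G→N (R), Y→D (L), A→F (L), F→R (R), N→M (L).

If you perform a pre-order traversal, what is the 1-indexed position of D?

2

Pre-order visits the node, then its left subtree, then its right subtree.
Visit Y.
At Y: go left to D.
  Visit D.
  At D: no left child.
  At D: go right to S.
    S is a leaf — visit S.
At Y: go right to A.
  Visit A.
  At A: go left to F.
    Visit F.
    At F: go left to G.
      Visit G.
      At G: go left to E.
        Visit E.
        At E: go left to T.
          Visit T.
          At T: no left child.
          At T: go right to L.
            L is a leaf — visit L.
        At E: no right child.
      At G: go right to N.
        Visit N.
        At N: go left to M.
          M is a leaf — visit M.
        At N: go right to W.
          W is a leaf — visit W.
    At F: go right to R.
      R is a leaf — visit R.
  At A: go right to V.
    V is a leaf — visit V.
Full pre-order sequence: Y, D, S, A, F, G, E, T, L, N, M, W, R, V.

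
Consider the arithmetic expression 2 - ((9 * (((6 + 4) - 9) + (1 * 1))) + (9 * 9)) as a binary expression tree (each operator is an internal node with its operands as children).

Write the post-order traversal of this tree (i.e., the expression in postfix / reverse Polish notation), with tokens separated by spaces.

2 9 6 4 + 9 - 1 1 * + * 9 9 * + -

Post-order on an expression tree gives postfix notation: for each operator, emit left operand, right operand, then the operator.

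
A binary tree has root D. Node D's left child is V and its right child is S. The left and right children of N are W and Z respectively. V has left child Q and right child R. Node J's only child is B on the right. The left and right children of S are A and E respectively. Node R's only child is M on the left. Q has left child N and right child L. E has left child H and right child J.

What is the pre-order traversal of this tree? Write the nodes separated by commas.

D, V, Q, N, W, Z, L, R, M, S, A, E, H, J, B

Pre-order visits the node, then its left subtree, then its right subtree.
Visit D.
At D: go left to V.
  Visit V.
  At V: go left to Q.
    Visit Q.
    At Q: go left to N.
      Visit N.
      At N: go left to W.
        W is a leaf — visit W.
      At N: go right to Z.
        Z is a leaf — visit Z.
    At Q: go right to L.
      L is a leaf — visit L.
  At V: go right to R.
    Visit R.
    At R: go left to M.
      M is a leaf — visit M.
    At R: no right child.
At D: go right to S.
  Visit S.
  At S: go left to A.
    A is a leaf — visit A.
  At S: go right to E.
    Visit E.
    At E: go left to H.
      H is a leaf — visit H.
    At E: go right to J.
      Visit J.
      At J: no left child.
      At J: go right to B.
        B is a leaf — visit B.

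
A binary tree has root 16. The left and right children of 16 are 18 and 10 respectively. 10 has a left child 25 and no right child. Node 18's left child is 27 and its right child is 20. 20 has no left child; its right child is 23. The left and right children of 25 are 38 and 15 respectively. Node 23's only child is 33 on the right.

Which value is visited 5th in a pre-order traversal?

23

Pre-order visits the node, then its left subtree, then its right subtree.
Visit 16.
At 16: go left to 18.
  Visit 18.
  At 18: go left to 27.
    27 is a leaf — visit 27.
  At 18: go right to 20.
    Visit 20.
    At 20: no left child.
    At 20: go right to 23.
      Visit 23.
      At 23: no left child.
      At 23: go right to 33.
        33 is a leaf — visit 33.
At 16: go right to 10.
  Visit 10.
  At 10: go left to 25.
    Visit 25.
    At 25: go left to 38.
      38 is a leaf — visit 38.
    At 25: go right to 15.
      15 is a leaf — visit 15.
  At 10: no right child.
Full pre-order sequence: 16, 18, 27, 20, 23, 33, 10, 25, 38, 15.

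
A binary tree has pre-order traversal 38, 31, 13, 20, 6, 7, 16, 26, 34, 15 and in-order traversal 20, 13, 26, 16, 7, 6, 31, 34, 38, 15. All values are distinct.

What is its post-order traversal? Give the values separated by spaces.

20 26 16 7 6 13 34 31 15 38

The first element of pre-order is the root; it splits in-order into left and right subtrees.
Root 38: left subtree has 8 nodes {20, 13, 26, 16, 7, 6, 31, 34}, right has 1 {15}.
  Root 31: left subtree has 6 nodes {20, 13, 26, 16, 7, 6}, right has 1 {34}.
    Root 13: left subtree has 1 node {20}, right has 4 {26, 16, 7, 6}.
      Root 6: left subtree has 3 nodes {26, 16, 7}, right has 0 { }.
        Root 7: left subtree has 2 nodes {26, 16}, right has 0 { }.
          Root 16: left subtree has 1 node {26}, right has 0 { }.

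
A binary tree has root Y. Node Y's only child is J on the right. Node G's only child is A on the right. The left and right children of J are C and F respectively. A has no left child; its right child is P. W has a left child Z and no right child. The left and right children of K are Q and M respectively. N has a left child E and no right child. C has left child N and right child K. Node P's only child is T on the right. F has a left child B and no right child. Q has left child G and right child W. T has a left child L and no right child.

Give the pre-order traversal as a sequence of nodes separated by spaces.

Pre-order visits the node, then its left subtree, then its right subtree.
Visit Y.
At Y: no left child.
At Y: go right to J.
  Visit J.
  At J: go left to C.
    Visit C.
    At C: go left to N.
      Visit N.
      At N: go left to E.
        E is a leaf — visit E.
      At N: no right child.
    At C: go right to K.
      Visit K.
      At K: go left to Q.
        Visit Q.
        At Q: go left to G.
          Visit G.
          At G: no left child.
          At G: go right to A.
            Visit A.
            At A: no left child.
            At A: go right to P.
              Visit P.
              At P: no left child.
              At P: go right to T.
                Visit T.
                At T: go left to L.
                  L is a leaf — visit L.
                At T: no right child.
        At Q: go right to W.
          Visit W.
          At W: go left to Z.
            Z is a leaf — visit Z.
          At W: no right child.
      At K: go right to M.
        M is a leaf — visit M.
  At J: go right to F.
    Visit F.
    At F: go left to B.
      B is a leaf — visit B.
    At F: no right child.

Y J C N E K Q G A P T L W Z M F B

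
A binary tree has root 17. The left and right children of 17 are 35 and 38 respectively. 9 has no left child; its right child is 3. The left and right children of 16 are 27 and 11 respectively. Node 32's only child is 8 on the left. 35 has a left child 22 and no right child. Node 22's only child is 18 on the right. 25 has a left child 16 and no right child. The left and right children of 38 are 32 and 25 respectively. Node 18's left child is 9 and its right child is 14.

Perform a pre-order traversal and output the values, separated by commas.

17, 35, 22, 18, 9, 3, 14, 38, 32, 8, 25, 16, 27, 11

Pre-order visits the node, then its left subtree, then its right subtree.
Visit 17.
At 17: go left to 35.
  Visit 35.
  At 35: go left to 22.
    Visit 22.
    At 22: no left child.
    At 22: go right to 18.
      Visit 18.
      At 18: go left to 9.
        Visit 9.
        At 9: no left child.
        At 9: go right to 3.
          3 is a leaf — visit 3.
      At 18: go right to 14.
        14 is a leaf — visit 14.
  At 35: no right child.
At 17: go right to 38.
  Visit 38.
  At 38: go left to 32.
    Visit 32.
    At 32: go left to 8.
      8 is a leaf — visit 8.
    At 32: no right child.
  At 38: go right to 25.
    Visit 25.
    At 25: go left to 16.
      Visit 16.
      At 16: go left to 27.
        27 is a leaf — visit 27.
      At 16: go right to 11.
        11 is a leaf — visit 11.
    At 25: no right child.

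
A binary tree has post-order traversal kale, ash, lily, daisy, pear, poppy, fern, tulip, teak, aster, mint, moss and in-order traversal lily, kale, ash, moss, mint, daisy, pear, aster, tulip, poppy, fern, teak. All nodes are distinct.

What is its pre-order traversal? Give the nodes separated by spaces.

The last element of post-order is the root; it splits in-order into left and right subtrees.
Root moss: left subtree has 3 nodes {lily, kale, ash}, right has 8 {mint, daisy, pear, aster, tulip, poppy, fern, teak}.
  Root lily: left subtree has 0 nodes { }, right has 2 {kale, ash}.
    Root ash: left subtree has 1 node {kale}, right has 0 { }.
  Root mint: left subtree has 0 nodes { }, right has 7 {daisy, pear, aster, tulip, poppy, fern, teak}.
    Root aster: left subtree has 2 nodes {daisy, pear}, right has 4 {tulip, poppy, fern, teak}.
      Root pear: left subtree has 1 node {daisy}, right has 0 { }.
      Root teak: left subtree has 3 nodes {tulip, poppy, fern}, right has 0 { }.
        Root tulip: left subtree has 0 nodes { }, right has 2 {poppy, fern}.
          Root fern: left subtree has 1 node {poppy}, right has 0 { }.

moss lily ash kale mint aster pear daisy teak tulip fern poppy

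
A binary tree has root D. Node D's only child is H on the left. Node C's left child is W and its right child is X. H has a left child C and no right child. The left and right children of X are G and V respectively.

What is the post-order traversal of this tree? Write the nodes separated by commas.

W, G, V, X, C, H, D

Post-order visits the left subtree, then the right subtree, then the node.
At D: go left to H.
  At H: go left to C.
    At C: go left to W.
      W is a leaf — visit W.
    At C: go right to X.
      At X: go left to G.
        G is a leaf — visit G.
      At X: go right to V.
        V is a leaf — visit V.
      Visit X.
    Visit C.
  At H: no right child.
  Visit H.
At D: no right child.
Visit D.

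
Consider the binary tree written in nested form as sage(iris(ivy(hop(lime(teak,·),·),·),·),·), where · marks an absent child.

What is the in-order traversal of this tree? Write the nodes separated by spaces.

teak lime hop ivy iris sage

In-order visits the left subtree, then the node, then the right subtree.
At sage: go left to iris.
  At iris: go left to ivy.
    At ivy: go left to hop.
      At hop: go left to lime.
        At lime: go left to teak.
          teak is a leaf — visit teak.
        Visit lime.
        At lime: no right child.
      Visit hop.
      At hop: no right child.
    Visit ivy.
    At ivy: no right child.
  Visit iris.
  At iris: no right child.
Visit sage.
At sage: no right child.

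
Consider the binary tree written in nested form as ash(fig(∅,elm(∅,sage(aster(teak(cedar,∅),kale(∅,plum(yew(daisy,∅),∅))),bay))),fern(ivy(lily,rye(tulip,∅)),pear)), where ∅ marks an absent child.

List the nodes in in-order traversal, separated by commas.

fig, elm, cedar, teak, aster, kale, daisy, yew, plum, sage, bay, ash, lily, ivy, tulip, rye, fern, pear

In-order visits the left subtree, then the node, then the right subtree.
At ash: go left to fig.
  At fig: no left child.
  Visit fig.
  At fig: go right to elm.
    At elm: no left child.
    Visit elm.
    At elm: go right to sage.
      At sage: go left to aster.
        At aster: go left to teak.
          At teak: go left to cedar.
            cedar is a leaf — visit cedar.
          Visit teak.
          At teak: no right child.
        Visit aster.
        At aster: go right to kale.
          At kale: no left child.
          Visit kale.
          At kale: go right to plum.
            At plum: go left to yew.
              At yew: go left to daisy.
                daisy is a leaf — visit daisy.
              Visit yew.
              At yew: no right child.
            Visit plum.
            At plum: no right child.
      Visit sage.
      At sage: go right to bay.
        bay is a leaf — visit bay.
Visit ash.
At ash: go right to fern.
  At fern: go left to ivy.
    At ivy: go left to lily.
      lily is a leaf — visit lily.
    Visit ivy.
    At ivy: go right to rye.
      At rye: go left to tulip.
        tulip is a leaf — visit tulip.
      Visit rye.
      At rye: no right child.
  Visit fern.
  At fern: go right to pear.
    pear is a leaf — visit pear.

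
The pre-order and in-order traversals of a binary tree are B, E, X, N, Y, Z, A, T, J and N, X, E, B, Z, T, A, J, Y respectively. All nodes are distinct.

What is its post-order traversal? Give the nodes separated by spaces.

The first element of pre-order is the root; it splits in-order into left and right subtrees.
Root B: left subtree has 3 nodes {N, X, E}, right has 5 {Z, T, A, J, Y}.
  Root E: left subtree has 2 nodes {N, X}, right has 0 { }.
    Root X: left subtree has 1 node {N}, right has 0 { }.
  Root Y: left subtree has 4 nodes {Z, T, A, J}, right has 0 { }.
    Root Z: left subtree has 0 nodes { }, right has 3 {T, A, J}.
      Root A: left subtree has 1 node {T}, right has 1 {J}.

N X E T J A Z Y B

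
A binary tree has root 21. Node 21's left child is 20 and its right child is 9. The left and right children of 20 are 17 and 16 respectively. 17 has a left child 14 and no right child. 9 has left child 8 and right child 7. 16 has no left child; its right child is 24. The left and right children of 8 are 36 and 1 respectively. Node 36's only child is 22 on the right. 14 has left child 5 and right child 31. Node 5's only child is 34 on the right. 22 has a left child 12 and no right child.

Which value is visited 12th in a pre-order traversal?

Pre-order visits the node, then its left subtree, then its right subtree.
Visit 21.
At 21: go left to 20.
  Visit 20.
  At 20: go left to 17.
    Visit 17.
    At 17: go left to 14.
      Visit 14.
      At 14: go left to 5.
        Visit 5.
        At 5: no left child.
        At 5: go right to 34.
          34 is a leaf — visit 34.
      At 14: go right to 31.
        31 is a leaf — visit 31.
    At 17: no right child.
  At 20: go right to 16.
    Visit 16.
    At 16: no left child.
    At 16: go right to 24.
      24 is a leaf — visit 24.
At 21: go right to 9.
  Visit 9.
  At 9: go left to 8.
    Visit 8.
    At 8: go left to 36.
      Visit 36.
      At 36: no left child.
      At 36: go right to 22.
        Visit 22.
        At 22: go left to 12.
          12 is a leaf — visit 12.
        At 22: no right child.
    At 8: go right to 1.
      1 is a leaf — visit 1.
  At 9: go right to 7.
    7 is a leaf — visit 7.
Full pre-order sequence: 21, 20, 17, 14, 5, 34, 31, 16, 24, 9, 8, 36, 22, 12, 1, 7.

36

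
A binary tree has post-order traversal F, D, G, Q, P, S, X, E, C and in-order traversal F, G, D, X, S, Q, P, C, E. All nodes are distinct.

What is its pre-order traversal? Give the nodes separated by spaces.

C X G F D S P Q E

The last element of post-order is the root; it splits in-order into left and right subtrees.
Root C: left subtree has 7 nodes {F, G, D, X, S, Q, P}, right has 1 {E}.
  Root X: left subtree has 3 nodes {F, G, D}, right has 3 {S, Q, P}.
    Root G: left subtree has 1 node {F}, right has 1 {D}.
    Root S: left subtree has 0 nodes { }, right has 2 {Q, P}.
      Root P: left subtree has 1 node {Q}, right has 0 { }.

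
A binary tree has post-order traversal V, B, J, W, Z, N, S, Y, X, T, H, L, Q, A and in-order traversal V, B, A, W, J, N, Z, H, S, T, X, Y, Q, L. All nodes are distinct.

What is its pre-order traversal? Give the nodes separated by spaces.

The last element of post-order is the root; it splits in-order into left and right subtrees.
Root A: left subtree has 2 nodes {V, B}, right has 11 {W, J, N, Z, H, S, T, X, Y, Q, L}.
  Root B: left subtree has 1 node {V}, right has 0 { }.
  Root Q: left subtree has 9 nodes {W, J, N, Z, H, S, T, X, Y}, right has 1 {L}.
    Root H: left subtree has 4 nodes {W, J, N, Z}, right has 4 {S, T, X, Y}.
      Root N: left subtree has 2 nodes {W, J}, right has 1 {Z}.
        Root W: left subtree has 0 nodes { }, right has 1 {J}.
      Root T: left subtree has 1 node {S}, right has 2 {X, Y}.
        Root X: left subtree has 0 nodes { }, right has 1 {Y}.

A B V Q H N W J Z T S X Y L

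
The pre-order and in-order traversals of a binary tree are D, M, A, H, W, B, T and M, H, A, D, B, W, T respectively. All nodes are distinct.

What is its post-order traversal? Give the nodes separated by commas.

The first element of pre-order is the root; it splits in-order into left and right subtrees.
Root D: left subtree has 3 nodes {M, H, A}, right has 3 {B, W, T}.
  Root M: left subtree has 0 nodes { }, right has 2 {H, A}.
    Root A: left subtree has 1 node {H}, right has 0 { }.
  Root W: left subtree has 1 node {B}, right has 1 {T}.

H, A, M, B, T, W, D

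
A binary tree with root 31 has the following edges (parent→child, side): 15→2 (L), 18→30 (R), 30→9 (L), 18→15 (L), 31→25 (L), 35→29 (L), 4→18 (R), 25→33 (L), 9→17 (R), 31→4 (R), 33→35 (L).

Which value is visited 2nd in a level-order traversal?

Level-order visits nodes level by level from the root, left to right within each level.
Level 0: 31
Level 1: 25, 4
Level 2: 33, 18
Level 3: 35, 15, 30
Level 4: 29, 2, 9
Level 5: 17
Full level-order sequence: 31, 25, 4, 33, 18, 35, 15, 30, 29, 2, 9, 17.

25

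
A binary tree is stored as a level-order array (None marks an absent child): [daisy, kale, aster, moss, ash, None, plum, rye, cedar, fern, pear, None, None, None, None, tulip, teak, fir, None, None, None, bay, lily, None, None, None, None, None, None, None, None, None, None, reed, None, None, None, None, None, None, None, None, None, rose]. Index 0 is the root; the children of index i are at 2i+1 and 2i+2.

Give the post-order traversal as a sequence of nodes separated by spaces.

tulip reed teak rye fir cedar moss fern rose bay lily pear ash kale plum aster daisy

Post-order visits the left subtree, then the right subtree, then the node.
At daisy: go left to kale.
  At kale: go left to moss.
    At moss: go left to rye.
      At rye: go left to tulip.
        tulip is a leaf — visit tulip.
      At rye: go right to teak.
        At teak: go left to reed.
          reed is a leaf — visit reed.
        At teak: no right child.
        Visit teak.
      Visit rye.
    At moss: go right to cedar.
      At cedar: go left to fir.
        fir is a leaf — visit fir.
      At cedar: no right child.
      Visit cedar.
    Visit moss.
  At kale: go right to ash.
    At ash: go left to fern.
      fern is a leaf — visit fern.
    At ash: go right to pear.
      At pear: go left to bay.
        At bay: go left to rose.
          rose is a leaf — visit rose.
        At bay: no right child.
        Visit bay.
      At pear: go right to lily.
        lily is a leaf — visit lily.
      Visit pear.
    Visit ash.
  Visit kale.
At daisy: go right to aster.
  At aster: no left child.
  At aster: go right to plum.
    plum is a leaf — visit plum.
  Visit aster.
Visit daisy.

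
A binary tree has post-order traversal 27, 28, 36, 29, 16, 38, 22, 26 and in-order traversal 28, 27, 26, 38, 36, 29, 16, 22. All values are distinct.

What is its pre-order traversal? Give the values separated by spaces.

26 28 27 22 38 16 29 36

The last element of post-order is the root; it splits in-order into left and right subtrees.
Root 26: left subtree has 2 nodes {28, 27}, right has 5 {38, 36, 29, 16, 22}.
  Root 28: left subtree has 0 nodes { }, right has 1 {27}.
  Root 22: left subtree has 4 nodes {38, 36, 29, 16}, right has 0 { }.
    Root 38: left subtree has 0 nodes { }, right has 3 {36, 29, 16}.
      Root 16: left subtree has 2 nodes {36, 29}, right has 0 { }.
        Root 29: left subtree has 1 node {36}, right has 0 { }.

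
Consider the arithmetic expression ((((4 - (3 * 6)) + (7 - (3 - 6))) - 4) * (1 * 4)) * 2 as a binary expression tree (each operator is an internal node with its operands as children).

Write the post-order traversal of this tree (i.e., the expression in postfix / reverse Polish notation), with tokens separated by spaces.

Post-order on an expression tree gives postfix notation: for each operator, emit left operand, right operand, then the operator.

4 3 6 * - 7 3 6 - - + 4 - 1 4 * * 2 *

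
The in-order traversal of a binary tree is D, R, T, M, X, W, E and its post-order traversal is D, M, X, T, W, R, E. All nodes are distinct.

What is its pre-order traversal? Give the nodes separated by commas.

The last element of post-order is the root; it splits in-order into left and right subtrees.
Root E: left subtree has 6 nodes {D, R, T, M, X, W}, right has 0 { }.
  Root R: left subtree has 1 node {D}, right has 4 {T, M, X, W}.
    Root W: left subtree has 3 nodes {T, M, X}, right has 0 { }.
      Root T: left subtree has 0 nodes { }, right has 2 {M, X}.
        Root X: left subtree has 1 node {M}, right has 0 { }.

E, R, D, W, T, X, M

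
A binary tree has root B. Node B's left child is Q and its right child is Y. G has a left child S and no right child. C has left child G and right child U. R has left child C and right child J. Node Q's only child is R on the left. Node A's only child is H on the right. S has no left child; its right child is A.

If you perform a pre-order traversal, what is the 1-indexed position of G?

Pre-order visits the node, then its left subtree, then its right subtree.
Visit B.
At B: go left to Q.
  Visit Q.
  At Q: go left to R.
    Visit R.
    At R: go left to C.
      Visit C.
      At C: go left to G.
        Visit G.
        At G: go left to S.
          Visit S.
          At S: no left child.
          At S: go right to A.
            Visit A.
            At A: no left child.
            At A: go right to H.
              H is a leaf — visit H.
        At G: no right child.
      At C: go right to U.
        U is a leaf — visit U.
    At R: go right to J.
      J is a leaf — visit J.
  At Q: no right child.
At B: go right to Y.
  Y is a leaf — visit Y.
Full pre-order sequence: B, Q, R, C, G, S, A, H, U, J, Y.

5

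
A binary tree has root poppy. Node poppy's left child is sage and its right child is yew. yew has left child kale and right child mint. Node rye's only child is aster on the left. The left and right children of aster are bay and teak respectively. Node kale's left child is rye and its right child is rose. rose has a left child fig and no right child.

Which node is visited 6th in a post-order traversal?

fig

Post-order visits the left subtree, then the right subtree, then the node.
At poppy: go left to sage.
  sage is a leaf — visit sage.
At poppy: go right to yew.
  At yew: go left to kale.
    At kale: go left to rye.
      At rye: go left to aster.
        At aster: go left to bay.
          bay is a leaf — visit bay.
        At aster: go right to teak.
          teak is a leaf — visit teak.
        Visit aster.
      At rye: no right child.
      Visit rye.
    At kale: go right to rose.
      At rose: go left to fig.
        fig is a leaf — visit fig.
      At rose: no right child.
      Visit rose.
    Visit kale.
  At yew: go right to mint.
    mint is a leaf — visit mint.
  Visit yew.
Visit poppy.
Full post-order sequence: sage, bay, teak, aster, rye, fig, rose, kale, mint, yew, poppy.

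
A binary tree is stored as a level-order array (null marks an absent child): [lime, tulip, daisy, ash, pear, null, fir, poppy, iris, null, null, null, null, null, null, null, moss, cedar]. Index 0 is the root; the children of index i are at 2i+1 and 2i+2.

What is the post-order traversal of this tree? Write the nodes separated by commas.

moss, poppy, cedar, iris, ash, pear, tulip, fir, daisy, lime

Post-order visits the left subtree, then the right subtree, then the node.
At lime: go left to tulip.
  At tulip: go left to ash.
    At ash: go left to poppy.
      At poppy: no left child.
      At poppy: go right to moss.
        moss is a leaf — visit moss.
      Visit poppy.
    At ash: go right to iris.
      At iris: go left to cedar.
        cedar is a leaf — visit cedar.
      At iris: no right child.
      Visit iris.
    Visit ash.
  At tulip: go right to pear.
    pear is a leaf — visit pear.
  Visit tulip.
At lime: go right to daisy.
  At daisy: no left child.
  At daisy: go right to fir.
    fir is a leaf — visit fir.
  Visit daisy.
Visit lime.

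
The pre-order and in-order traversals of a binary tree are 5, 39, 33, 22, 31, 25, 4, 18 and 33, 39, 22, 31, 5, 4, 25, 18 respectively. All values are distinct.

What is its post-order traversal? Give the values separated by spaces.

The first element of pre-order is the root; it splits in-order into left and right subtrees.
Root 5: left subtree has 4 nodes {33, 39, 22, 31}, right has 3 {4, 25, 18}.
  Root 39: left subtree has 1 node {33}, right has 2 {22, 31}.
    Root 22: left subtree has 0 nodes { }, right has 1 {31}.
  Root 25: left subtree has 1 node {4}, right has 1 {18}.

33 31 22 39 4 18 25 5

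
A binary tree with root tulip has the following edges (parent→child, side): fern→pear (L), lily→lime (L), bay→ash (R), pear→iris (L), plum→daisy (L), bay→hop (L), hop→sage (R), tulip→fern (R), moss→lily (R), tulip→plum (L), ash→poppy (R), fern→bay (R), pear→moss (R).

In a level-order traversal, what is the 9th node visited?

Level-order visits nodes level by level from the root, left to right within each level.
Level 0: tulip
Level 1: plum, fern
Level 2: daisy, pear, bay
Level 3: iris, moss, hop, ash
Level 4: lily, sage, poppy
Level 5: lime
Full level-order sequence: tulip, plum, fern, daisy, pear, bay, iris, moss, hop, ash, lily, sage, poppy, lime.

hop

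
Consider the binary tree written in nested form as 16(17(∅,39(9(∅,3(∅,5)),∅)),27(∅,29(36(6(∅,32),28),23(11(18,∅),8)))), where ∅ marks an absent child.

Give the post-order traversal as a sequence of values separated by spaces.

Post-order visits the left subtree, then the right subtree, then the node.
At 16: go left to 17.
  At 17: no left child.
  At 17: go right to 39.
    At 39: go left to 9.
      At 9: no left child.
      At 9: go right to 3.
        At 3: no left child.
        At 3: go right to 5.
          5 is a leaf — visit 5.
        Visit 3.
      Visit 9.
    At 39: no right child.
    Visit 39.
  Visit 17.
At 16: go right to 27.
  At 27: no left child.
  At 27: go right to 29.
    At 29: go left to 36.
      At 36: go left to 6.
        At 6: no left child.
        At 6: go right to 32.
          32 is a leaf — visit 32.
        Visit 6.
      At 36: go right to 28.
        28 is a leaf — visit 28.
      Visit 36.
    At 29: go right to 23.
      At 23: go left to 11.
        At 11: go left to 18.
          18 is a leaf — visit 18.
        At 11: no right child.
        Visit 11.
      At 23: go right to 8.
        8 is a leaf — visit 8.
      Visit 23.
    Visit 29.
  Visit 27.
Visit 16.

5 3 9 39 17 32 6 28 36 18 11 8 23 29 27 16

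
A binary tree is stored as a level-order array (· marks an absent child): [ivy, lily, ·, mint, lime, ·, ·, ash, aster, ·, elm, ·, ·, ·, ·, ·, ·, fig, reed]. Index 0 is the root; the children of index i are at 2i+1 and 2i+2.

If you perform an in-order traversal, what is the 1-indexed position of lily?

In-order visits the left subtree, then the node, then the right subtree.
At ivy: go left to lily.
  At lily: go left to mint.
    At mint: go left to ash.
      ash is a leaf — visit ash.
    Visit mint.
    At mint: go right to aster.
      At aster: go left to fig.
        fig is a leaf — visit fig.
      Visit aster.
      At aster: go right to reed.
        reed is a leaf — visit reed.
  Visit lily.
  At lily: go right to lime.
    At lime: no left child.
    Visit lime.
    At lime: go right to elm.
      elm is a leaf — visit elm.
Visit ivy.
At ivy: no right child.
Full in-order sequence: ash, mint, fig, aster, reed, lily, lime, elm, ivy.

6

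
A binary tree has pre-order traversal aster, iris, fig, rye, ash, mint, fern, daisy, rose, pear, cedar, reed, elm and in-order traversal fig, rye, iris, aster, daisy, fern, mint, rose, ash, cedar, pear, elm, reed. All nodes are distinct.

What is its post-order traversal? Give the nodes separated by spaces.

The first element of pre-order is the root; it splits in-order into left and right subtrees.
Root aster: left subtree has 3 nodes {fig, rye, iris}, right has 9 {daisy, fern, mint, rose, ash, cedar, pear, elm, reed}.
  Root iris: left subtree has 2 nodes {fig, rye}, right has 0 { }.
    Root fig: left subtree has 0 nodes { }, right has 1 {rye}.
  Root ash: left subtree has 4 nodes {daisy, fern, mint, rose}, right has 4 {cedar, pear, elm, reed}.
    Root mint: left subtree has 2 nodes {daisy, fern}, right has 1 {rose}.
      Root fern: left subtree has 1 node {daisy}, right has 0 { }.
    Root pear: left subtree has 1 node {cedar}, right has 2 {elm, reed}.
      Root reed: left subtree has 1 node {elm}, right has 0 { }.

rye fig iris daisy fern rose mint cedar elm reed pear ash aster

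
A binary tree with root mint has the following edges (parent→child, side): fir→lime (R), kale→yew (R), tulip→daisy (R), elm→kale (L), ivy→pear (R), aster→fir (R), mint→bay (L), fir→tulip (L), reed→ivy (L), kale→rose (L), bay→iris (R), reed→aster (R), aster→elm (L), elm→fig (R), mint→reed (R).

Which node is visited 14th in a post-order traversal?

Post-order visits the left subtree, then the right subtree, then the node.
At mint: go left to bay.
  At bay: no left child.
  At bay: go right to iris.
    iris is a leaf — visit iris.
  Visit bay.
At mint: go right to reed.
  At reed: go left to ivy.
    At ivy: no left child.
    At ivy: go right to pear.
      pear is a leaf — visit pear.
    Visit ivy.
  At reed: go right to aster.
    At aster: go left to elm.
      At elm: go left to kale.
        At kale: go left to rose.
          rose is a leaf — visit rose.
        At kale: go right to yew.
          yew is a leaf — visit yew.
        Visit kale.
      At elm: go right to fig.
        fig is a leaf — visit fig.
      Visit elm.
    At aster: go right to fir.
      At fir: go left to tulip.
        At tulip: no left child.
        At tulip: go right to daisy.
          daisy is a leaf — visit daisy.
        Visit tulip.
      At fir: go right to lime.
        lime is a leaf — visit lime.
      Visit fir.
    Visit aster.
  Visit reed.
Visit mint.
Full post-order sequence: iris, bay, pear, ivy, rose, yew, kale, fig, elm, daisy, tulip, lime, fir, aster, reed, mint.

aster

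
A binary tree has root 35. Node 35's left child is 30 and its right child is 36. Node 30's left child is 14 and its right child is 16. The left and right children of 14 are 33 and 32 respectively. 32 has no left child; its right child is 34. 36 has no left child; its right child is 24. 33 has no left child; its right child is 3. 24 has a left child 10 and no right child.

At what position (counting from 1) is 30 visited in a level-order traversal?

2

Level-order visits nodes level by level from the root, left to right within each level.
Level 0: 35
Level 1: 30, 36
Level 2: 14, 16, 24
Level 3: 33, 32, 10
Level 4: 3, 34
Full level-order sequence: 35, 30, 36, 14, 16, 24, 33, 32, 10, 3, 34.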